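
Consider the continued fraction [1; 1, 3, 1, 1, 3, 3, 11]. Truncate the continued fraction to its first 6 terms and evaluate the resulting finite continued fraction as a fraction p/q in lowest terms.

Collapse the nested fraction from the inside out:
Start with 3.
1 + 1/(3/1) = 1 + 1/3 = 4/3
1 + 1/(4/3) = 1 + 3/4 = 7/4
3 + 1/(7/4) = 3 + 4/7 = 25/7
1 + 1/(25/7) = 1 + 7/25 = 32/25
1 + 1/(32/25) = 1 + 25/32 = 57/32

57/32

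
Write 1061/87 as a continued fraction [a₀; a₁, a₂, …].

[12; 5, 8, 2]

1061 ÷ 87 → quotient 12, remainder 17
87 ÷ 17 → quotient 5, remainder 2
17 ÷ 2 → quotient 8, remainder 1
2 ÷ 1 → quotient 2, remainder 0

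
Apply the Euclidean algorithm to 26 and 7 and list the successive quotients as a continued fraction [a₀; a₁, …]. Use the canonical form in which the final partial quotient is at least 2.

Repeatedly divide and take the remainder:
26 ÷ 7 → quotient 3, remainder 5
7 ÷ 5 → quotient 1, remainder 2
5 ÷ 2 → quotient 2, remainder 1
2 ÷ 1 → quotient 2, remainder 0

[3; 1, 2, 2]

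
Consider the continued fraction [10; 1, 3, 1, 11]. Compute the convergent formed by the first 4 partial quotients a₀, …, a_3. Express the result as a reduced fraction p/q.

Start with 1.
3 + 1/(1/1) = 3 + 1/1 = 4/1
1 + 1/(4/1) = 1 + 1/4 = 5/4
10 + 1/(5/4) = 10 + 4/5 = 54/5

54/5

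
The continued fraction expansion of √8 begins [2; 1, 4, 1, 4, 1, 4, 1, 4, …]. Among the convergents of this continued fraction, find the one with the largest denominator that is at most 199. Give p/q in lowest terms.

478/169

List convergents until the denominator exceeds the bound:
a_0 = 2: 2/1  (≤ bound)
a_1 = 1: 3/1  (≤ bound)
a_2 = 4: 14/5  (≤ bound)
a_3 = 1: 17/6  (≤ bound)
a_4 = 4: 82/29  (≤ bound)
a_5 = 1: 99/35  (≤ bound)
a_6 = 4: 478/169  (≤ bound)
a_7 = 1: 577/204  (> 199, stop)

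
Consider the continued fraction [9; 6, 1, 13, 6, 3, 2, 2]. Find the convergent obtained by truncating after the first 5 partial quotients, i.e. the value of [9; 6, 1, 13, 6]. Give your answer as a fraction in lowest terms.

5386/589

Start with 6.
13 + 1/(6/1) = 13 + 1/6 = 79/6
1 + 1/(79/6) = 1 + 6/79 = 85/79
6 + 1/(85/79) = 6 + 79/85 = 589/85
9 + 1/(589/85) = 9 + 85/589 = 5386/589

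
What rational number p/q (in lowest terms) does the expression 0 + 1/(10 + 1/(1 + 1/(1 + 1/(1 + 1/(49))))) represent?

a_0 = 0: 0/1
a_1 = 10: 1/10
a_2 = 1: 1/11
a_3 = 1: 2/21
a_4 = 1: 3/32
a_5 = 49: 149/1589

149/1589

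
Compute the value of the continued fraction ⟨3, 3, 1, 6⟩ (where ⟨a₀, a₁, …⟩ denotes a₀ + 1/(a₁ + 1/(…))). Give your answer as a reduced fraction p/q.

a_0 = 3: 3/1
a_1 = 3: 10/3
a_2 = 1: 13/4
a_3 = 6: 88/27

88/27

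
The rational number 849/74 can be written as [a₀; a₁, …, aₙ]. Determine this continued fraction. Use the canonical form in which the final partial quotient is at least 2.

[11; 2, 8, 1, 3]

⌊849/74⌋ = 11, remainder 35
⌊74/35⌋ = 2, remainder 4
⌊35/4⌋ = 8, remainder 3
⌊4/3⌋ = 1, remainder 1
⌊3/1⌋ = 3, remainder 0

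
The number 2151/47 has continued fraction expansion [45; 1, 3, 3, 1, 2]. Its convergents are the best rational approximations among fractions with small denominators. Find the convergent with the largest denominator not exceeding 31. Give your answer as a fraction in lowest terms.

List convergents until the denominator exceeds the bound:
a_0 = 45: 45/1  (≤ bound)
a_1 = 1: 46/1  (≤ bound)
a_2 = 3: 183/4  (≤ bound)
a_3 = 3: 595/13  (≤ bound)
a_4 = 1: 778/17  (≤ bound)
a_5 = 2: 2151/47  (> 31, stop)

778/17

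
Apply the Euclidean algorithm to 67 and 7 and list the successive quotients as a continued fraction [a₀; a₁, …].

[9; 1, 1, 3]

67 = 9·7 + 4, so a_0 = 9
7 = 1·4 + 3, so a_1 = 1
4 = 1·3 + 1, so a_2 = 1
3 = 3·1 + 0, so a_3 = 3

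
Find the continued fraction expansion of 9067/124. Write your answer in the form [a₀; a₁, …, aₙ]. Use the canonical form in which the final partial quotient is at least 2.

[73; 8, 3, 1, 3]

9067 ÷ 124 → quotient 73, remainder 15
124 ÷ 15 → quotient 8, remainder 4
15 ÷ 4 → quotient 3, remainder 3
4 ÷ 3 → quotient 1, remainder 1
3 ÷ 1 → quotient 3, remainder 0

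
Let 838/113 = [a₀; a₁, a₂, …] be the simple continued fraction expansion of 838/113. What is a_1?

838 = 7·113 + 47, so a_0 = 7
113 = 2·47 + 19, so a_1 = 2

2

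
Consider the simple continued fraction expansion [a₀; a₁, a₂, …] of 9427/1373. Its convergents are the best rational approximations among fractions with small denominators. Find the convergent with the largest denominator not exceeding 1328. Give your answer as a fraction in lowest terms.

666/97

List convergents until the denominator exceeds the bound:
a_0 = 6: 6/1  (≤ bound)
a_1 = 1: 7/1  (≤ bound)
a_2 = 6: 48/7  (≤ bound)
a_3 = 2: 103/15  (≤ bound)
a_4 = 6: 666/97  (≤ bound)
a_5 = 14: 9427/1373  (> 1328, stop)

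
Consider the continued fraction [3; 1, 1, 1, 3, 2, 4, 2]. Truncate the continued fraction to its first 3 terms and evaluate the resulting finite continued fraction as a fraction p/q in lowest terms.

7/2

a_0 = 3: 3/1
a_1 = 1: 4/1
a_2 = 1: 7/2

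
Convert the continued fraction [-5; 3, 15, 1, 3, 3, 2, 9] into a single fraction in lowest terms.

Work from the innermost term outward:
Start with 9.
2 + 1/(9/1) = 2 + 1/9 = 19/9
3 + 1/(19/9) = 3 + 9/19 = 66/19
3 + 1/(66/19) = 3 + 19/66 = 217/66
1 + 1/(217/66) = 1 + 66/217 = 283/217
15 + 1/(283/217) = 15 + 217/283 = 4462/283
3 + 1/(4462/283) = 3 + 283/4462 = 13669/4462
-5 + 1/(13669/4462) = -5 + 4462/13669 = -63883/13669

-63883/13669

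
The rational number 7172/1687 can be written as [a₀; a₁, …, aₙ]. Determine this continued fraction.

7172 = 4·1687 + 424, so a_0 = 4
1687 = 3·424 + 415, so a_1 = 3
424 = 1·415 + 9, so a_2 = 1
415 = 46·9 + 1, so a_3 = 46
9 = 9·1 + 0, so a_4 = 9

[4; 3, 1, 46, 9]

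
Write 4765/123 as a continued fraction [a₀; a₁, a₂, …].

4765 = 38·123 + 91, so a_0 = 38
123 = 1·91 + 32, so a_1 = 1
91 = 2·32 + 27, so a_2 = 2
32 = 1·27 + 5, so a_3 = 1
27 = 5·5 + 2, so a_4 = 5
5 = 2·2 + 1, so a_5 = 2
2 = 2·1 + 0, so a_6 = 2

[38; 1, 2, 1, 5, 2, 2]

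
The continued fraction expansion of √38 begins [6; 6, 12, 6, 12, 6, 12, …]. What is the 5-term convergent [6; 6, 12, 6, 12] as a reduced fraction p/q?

33294/5401

Collapse the nested fraction from the inside out:
Start with 12.
6 + 1/(12/1) = 6 + 1/12 = 73/12
12 + 1/(73/12) = 12 + 12/73 = 888/73
6 + 1/(888/73) = 6 + 73/888 = 5401/888
6 + 1/(5401/888) = 6 + 888/5401 = 33294/5401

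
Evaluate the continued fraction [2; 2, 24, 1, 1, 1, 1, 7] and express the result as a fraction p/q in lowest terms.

4751/1908

a_0 = 2: 2/1
a_1 = 2: 5/2
a_2 = 24: 122/49
a_3 = 1: 127/51
a_4 = 1: 249/100
a_5 = 1: 376/151
a_6 = 1: 625/251
a_7 = 7: 4751/1908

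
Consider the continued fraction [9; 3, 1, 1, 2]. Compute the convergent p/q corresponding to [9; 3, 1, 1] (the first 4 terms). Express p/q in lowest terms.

a_0 = 9: 9/1
a_1 = 3: 28/3
a_2 = 1: 37/4
a_3 = 1: 65/7

65/7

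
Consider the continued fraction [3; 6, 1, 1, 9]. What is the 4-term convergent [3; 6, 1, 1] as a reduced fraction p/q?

41/13

a_0 = 3: 3/1
a_1 = 6: 19/6
a_2 = 1: 22/7
a_3 = 1: 41/13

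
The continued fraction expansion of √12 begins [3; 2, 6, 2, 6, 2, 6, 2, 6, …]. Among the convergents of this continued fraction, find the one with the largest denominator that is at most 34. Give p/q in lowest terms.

List convergents until the denominator exceeds the bound:
a_0 = 3: 3/1  (≤ bound)
a_1 = 2: 7/2  (≤ bound)
a_2 = 6: 45/13  (≤ bound)
a_3 = 2: 97/28  (≤ bound)
a_4 = 6: 627/181  (> 34, stop)

97/28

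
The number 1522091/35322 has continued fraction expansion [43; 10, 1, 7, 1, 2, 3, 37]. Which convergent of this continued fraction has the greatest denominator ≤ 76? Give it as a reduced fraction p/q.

a_0 = 43: 43/1  (≤ bound)
a_1 = 10: 431/10  (≤ bound)
a_2 = 1: 474/11  (≤ bound)
a_3 = 7: 3749/87  (> 76, stop)

474/11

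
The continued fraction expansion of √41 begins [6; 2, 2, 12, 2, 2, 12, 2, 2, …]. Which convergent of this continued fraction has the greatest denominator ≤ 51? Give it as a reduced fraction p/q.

32/5

a_0 = 6: 6/1  (≤ bound)
a_1 = 2: 13/2  (≤ bound)
a_2 = 2: 32/5  (≤ bound)
a_3 = 12: 397/62  (> 51, stop)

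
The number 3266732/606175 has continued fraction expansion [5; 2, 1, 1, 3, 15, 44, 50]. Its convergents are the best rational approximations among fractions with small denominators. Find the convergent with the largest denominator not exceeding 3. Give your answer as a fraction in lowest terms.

16/3

List convergents until the denominator exceeds the bound:
a_0 = 5: 5/1  (≤ bound)
a_1 = 2: 11/2  (≤ bound)
a_2 = 1: 16/3  (≤ bound)
a_3 = 1: 27/5  (> 3, stop)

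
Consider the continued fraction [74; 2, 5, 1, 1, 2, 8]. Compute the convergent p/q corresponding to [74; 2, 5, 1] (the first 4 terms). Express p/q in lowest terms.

Build up convergents one term at a time:
a_0 = 74: 74/1
a_1 = 2: 149/2
a_2 = 5: 819/11
a_3 = 1: 968/13

968/13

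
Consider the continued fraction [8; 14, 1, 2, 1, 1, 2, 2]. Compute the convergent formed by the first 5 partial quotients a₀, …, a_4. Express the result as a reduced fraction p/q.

476/59

Work from the innermost term outward:
Start with 1.
2 + 1/(1/1) = 2 + 1/1 = 3/1
1 + 1/(3/1) = 1 + 1/3 = 4/3
14 + 1/(4/3) = 14 + 3/4 = 59/4
8 + 1/(59/4) = 8 + 4/59 = 476/59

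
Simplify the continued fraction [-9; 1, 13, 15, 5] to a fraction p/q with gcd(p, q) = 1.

Start with 5.
15 + 1/(5/1) = 15 + 1/5 = 76/5
13 + 1/(76/5) = 13 + 5/76 = 993/76
1 + 1/(993/76) = 1 + 76/993 = 1069/993
-9 + 1/(1069/993) = -9 + 993/1069 = -8628/1069

-8628/1069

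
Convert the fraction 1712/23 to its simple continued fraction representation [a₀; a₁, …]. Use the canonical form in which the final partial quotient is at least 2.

⌊1712/23⌋ = 74, remainder 10
⌊23/10⌋ = 2, remainder 3
⌊10/3⌋ = 3, remainder 1
⌊3/1⌋ = 3, remainder 0

[74; 2, 3, 3]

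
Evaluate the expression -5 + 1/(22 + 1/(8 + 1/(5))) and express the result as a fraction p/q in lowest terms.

Start with 5.
8 + 1/(5/1) = 8 + 1/5 = 41/5
22 + 1/(41/5) = 22 + 5/41 = 907/41
-5 + 1/(907/41) = -5 + 41/907 = -4494/907

-4494/907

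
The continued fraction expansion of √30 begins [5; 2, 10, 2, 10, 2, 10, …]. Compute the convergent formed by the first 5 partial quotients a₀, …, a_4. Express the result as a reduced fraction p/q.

a_0 = 5: 5/1
a_1 = 2: 11/2
a_2 = 10: 115/21
a_3 = 2: 241/44
a_4 = 10: 2525/461

2525/461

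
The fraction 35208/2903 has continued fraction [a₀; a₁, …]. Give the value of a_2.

1

Repeatedly divide and take the remainder:
⌊35208/2903⌋ = 12, remainder 372
⌊2903/372⌋ = 7, remainder 299
⌊372/299⌋ = 1, remainder 73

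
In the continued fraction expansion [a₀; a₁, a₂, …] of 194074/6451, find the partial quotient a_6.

2

Apply division with remainder until the remainder is 0:
194074 = 30·6451 + 544, so a_0 = 30
6451 = 11·544 + 467, so a_1 = 11
544 = 1·467 + 77, so a_2 = 1
467 = 6·77 + 5, so a_3 = 6
77 = 15·5 + 2, so a_4 = 15
5 = 2·2 + 1, so a_5 = 2
2 = 2·1 + 0, so a_6 = 2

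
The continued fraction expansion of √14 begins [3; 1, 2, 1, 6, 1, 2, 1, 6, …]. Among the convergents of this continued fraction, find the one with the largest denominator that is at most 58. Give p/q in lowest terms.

List convergents until the denominator exceeds the bound:
a_0 = 3: 3/1  (≤ bound)
a_1 = 1: 4/1  (≤ bound)
a_2 = 2: 11/3  (≤ bound)
a_3 = 1: 15/4  (≤ bound)
a_4 = 6: 101/27  (≤ bound)
a_5 = 1: 116/31  (≤ bound)
a_6 = 2: 333/89  (> 58, stop)

116/31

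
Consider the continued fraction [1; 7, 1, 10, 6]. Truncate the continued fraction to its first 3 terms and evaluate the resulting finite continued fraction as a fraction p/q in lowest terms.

9/8

a_0 = 1: 1/1
a_1 = 7: 8/7
a_2 = 1: 9/8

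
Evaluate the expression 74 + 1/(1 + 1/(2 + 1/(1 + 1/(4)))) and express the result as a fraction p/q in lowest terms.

1420/19

Starting at the tail and folding back:
Start with 4.
1 + 1/(4/1) = 1 + 1/4 = 5/4
2 + 1/(5/4) = 2 + 4/5 = 14/5
1 + 1/(14/5) = 1 + 5/14 = 19/14
74 + 1/(19/14) = 74 + 14/19 = 1420/19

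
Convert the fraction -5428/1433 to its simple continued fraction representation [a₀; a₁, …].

Apply division with remainder until the remainder is 0:
⌊-5428/1433⌋ = -4, remainder 304
⌊1433/304⌋ = 4, remainder 217
⌊304/217⌋ = 1, remainder 87
⌊217/87⌋ = 2, remainder 43
⌊87/43⌋ = 2, remainder 1
⌊43/1⌋ = 43, remainder 0

[-4; 4, 1, 2, 2, 43]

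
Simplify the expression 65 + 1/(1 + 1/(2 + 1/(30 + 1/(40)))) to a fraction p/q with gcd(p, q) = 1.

239237/3643

Compute successive convergents:
a_0 = 65: 65/1
a_1 = 1: 66/1
a_2 = 2: 197/3
a_3 = 30: 5976/91
a_4 = 40: 239237/3643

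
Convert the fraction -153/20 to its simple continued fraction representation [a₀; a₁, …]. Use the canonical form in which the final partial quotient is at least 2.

[-8; 2, 1, 6]

⌊-153/20⌋ = -8, remainder 7
⌊20/7⌋ = 2, remainder 6
⌊7/6⌋ = 1, remainder 1
⌊6/1⌋ = 6, remainder 0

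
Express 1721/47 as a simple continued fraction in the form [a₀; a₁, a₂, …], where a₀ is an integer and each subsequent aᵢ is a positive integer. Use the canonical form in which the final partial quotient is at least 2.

Repeatedly divide and take the remainder:
1721 = 36·47 + 29, so a_0 = 36
47 = 1·29 + 18, so a_1 = 1
29 = 1·18 + 11, so a_2 = 1
18 = 1·11 + 7, so a_3 = 1
11 = 1·7 + 4, so a_4 = 1
7 = 1·4 + 3, so a_5 = 1
4 = 1·3 + 1, so a_6 = 1
3 = 3·1 + 0, so a_7 = 3

[36; 1, 1, 1, 1, 1, 1, 3]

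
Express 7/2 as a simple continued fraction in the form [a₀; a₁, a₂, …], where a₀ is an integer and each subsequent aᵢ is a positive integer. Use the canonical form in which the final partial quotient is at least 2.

Run the Euclidean algorithm, recording each quotient:
⌊7/2⌋ = 3, remainder 1
⌊2/1⌋ = 2, remainder 0

[3; 2]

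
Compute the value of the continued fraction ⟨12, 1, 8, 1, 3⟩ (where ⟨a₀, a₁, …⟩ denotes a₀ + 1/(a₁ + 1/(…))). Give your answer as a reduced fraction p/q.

Work from the innermost term outward:
Start with 3.
1 + 1/(3/1) = 1 + 1/3 = 4/3
8 + 1/(4/3) = 8 + 3/4 = 35/4
1 + 1/(35/4) = 1 + 4/35 = 39/35
12 + 1/(39/35) = 12 + 35/39 = 503/39

503/39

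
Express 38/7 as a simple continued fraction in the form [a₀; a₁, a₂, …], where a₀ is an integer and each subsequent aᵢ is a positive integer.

Apply division with remainder until the remainder is 0:
38 ÷ 7 → quotient 5, remainder 3
7 ÷ 3 → quotient 2, remainder 1
3 ÷ 1 → quotient 3, remainder 0

[5; 2, 3]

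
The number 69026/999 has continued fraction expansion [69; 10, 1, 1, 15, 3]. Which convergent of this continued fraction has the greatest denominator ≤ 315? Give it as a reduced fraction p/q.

1451/21

a_0 = 69: 69/1  (≤ bound)
a_1 = 10: 691/10  (≤ bound)
a_2 = 1: 760/11  (≤ bound)
a_3 = 1: 1451/21  (≤ bound)
a_4 = 15: 22525/326  (> 315, stop)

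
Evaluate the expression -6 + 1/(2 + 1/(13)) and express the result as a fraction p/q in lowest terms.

-149/27

Collapse the nested fraction from the inside out:
Start with 13.
2 + 1/(13/1) = 2 + 1/13 = 27/13
-6 + 1/(27/13) = -6 + 13/27 = -149/27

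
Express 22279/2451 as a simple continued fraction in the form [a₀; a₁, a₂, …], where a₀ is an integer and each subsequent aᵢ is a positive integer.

[9; 11, 7, 10, 3]

⌊22279/2451⌋ = 9, remainder 220
⌊2451/220⌋ = 11, remainder 31
⌊220/31⌋ = 7, remainder 3
⌊31/3⌋ = 10, remainder 1
⌊3/1⌋ = 3, remainder 0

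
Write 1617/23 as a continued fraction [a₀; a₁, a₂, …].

[70; 3, 3, 2]

Run the Euclidean algorithm, recording each quotient:
1617 = 70·23 + 7, so a_0 = 70
23 = 3·7 + 2, so a_1 = 3
7 = 3·2 + 1, so a_2 = 3
2 = 2·1 + 0, so a_3 = 2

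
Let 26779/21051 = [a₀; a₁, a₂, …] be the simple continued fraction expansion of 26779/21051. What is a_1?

3

Repeatedly divide and take the remainder:
26779 ÷ 21051 → quotient 1, remainder 5728
21051 ÷ 5728 → quotient 3, remainder 3867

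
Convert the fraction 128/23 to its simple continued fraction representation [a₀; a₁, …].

Run the Euclidean algorithm, recording each quotient:
128 = 5·23 + 13, so a_0 = 5
23 = 1·13 + 10, so a_1 = 1
13 = 1·10 + 3, so a_2 = 1
10 = 3·3 + 1, so a_3 = 3
3 = 3·1 + 0, so a_4 = 3

[5; 1, 1, 3, 3]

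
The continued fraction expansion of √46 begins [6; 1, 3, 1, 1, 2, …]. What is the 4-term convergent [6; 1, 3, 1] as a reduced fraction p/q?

34/5

Start with 1.
3 + 1/(1/1) = 3 + 1/1 = 4/1
1 + 1/(4/1) = 1 + 1/4 = 5/4
6 + 1/(5/4) = 6 + 4/5 = 34/5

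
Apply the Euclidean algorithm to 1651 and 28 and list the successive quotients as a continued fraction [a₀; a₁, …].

Repeatedly divide and take the remainder:
1651 ÷ 28 → quotient 58, remainder 27
28 ÷ 27 → quotient 1, remainder 1
27 ÷ 1 → quotient 27, remainder 0

[58; 1, 27]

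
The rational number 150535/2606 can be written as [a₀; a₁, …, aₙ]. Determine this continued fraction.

Repeatedly divide and take the remainder:
⌊150535/2606⌋ = 57, remainder 1993
⌊2606/1993⌋ = 1, remainder 613
⌊1993/613⌋ = 3, remainder 154
⌊613/154⌋ = 3, remainder 151
⌊154/151⌋ = 1, remainder 3
⌊151/3⌋ = 50, remainder 1
⌊3/1⌋ = 3, remainder 0

[57; 1, 3, 3, 1, 50, 3]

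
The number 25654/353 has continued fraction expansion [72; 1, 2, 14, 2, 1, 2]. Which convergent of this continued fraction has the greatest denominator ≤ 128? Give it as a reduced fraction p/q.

List convergents until the denominator exceeds the bound:
a_0 = 72: 72/1  (≤ bound)
a_1 = 1: 73/1  (≤ bound)
a_2 = 2: 218/3  (≤ bound)
a_3 = 14: 3125/43  (≤ bound)
a_4 = 2: 6468/89  (≤ bound)
a_5 = 1: 9593/132  (> 128, stop)

6468/89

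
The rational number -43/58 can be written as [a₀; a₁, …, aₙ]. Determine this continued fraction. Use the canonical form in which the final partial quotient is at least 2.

[-1; 3, 1, 6, 2]

Run the Euclidean algorithm, recording each quotient:
-43 ÷ 58 → quotient -1, remainder 15
58 ÷ 15 → quotient 3, remainder 13
15 ÷ 13 → quotient 1, remainder 2
13 ÷ 2 → quotient 6, remainder 1
2 ÷ 1 → quotient 2, remainder 0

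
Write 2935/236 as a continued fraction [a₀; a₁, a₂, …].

[12; 2, 3, 2, 3, 4]

⌊2935/236⌋ = 12, remainder 103
⌊236/103⌋ = 2, remainder 30
⌊103/30⌋ = 3, remainder 13
⌊30/13⌋ = 2, remainder 4
⌊13/4⌋ = 3, remainder 1
⌊4/1⌋ = 4, remainder 0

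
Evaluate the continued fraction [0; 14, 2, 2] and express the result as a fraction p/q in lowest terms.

5/72

Starting at the tail and folding back:
Start with 2.
2 + 1/(2/1) = 2 + 1/2 = 5/2
14 + 1/(5/2) = 14 + 2/5 = 72/5
0 + 1/(72/5) = 0 + 5/72 = 5/72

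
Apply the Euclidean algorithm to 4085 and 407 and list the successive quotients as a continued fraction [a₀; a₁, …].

4085 = 10·407 + 15, so a_0 = 10
407 = 27·15 + 2, so a_1 = 27
15 = 7·2 + 1, so a_2 = 7
2 = 2·1 + 0, so a_3 = 2

[10; 27, 7, 2]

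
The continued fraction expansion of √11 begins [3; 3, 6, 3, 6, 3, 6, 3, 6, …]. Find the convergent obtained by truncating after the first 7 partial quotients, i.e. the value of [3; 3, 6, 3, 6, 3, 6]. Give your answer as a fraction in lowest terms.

Start with 6.
3 + 1/(6/1) = 3 + 1/6 = 19/6
6 + 1/(19/6) = 6 + 6/19 = 120/19
3 + 1/(120/19) = 3 + 19/120 = 379/120
6 + 1/(379/120) = 6 + 120/379 = 2394/379
3 + 1/(2394/379) = 3 + 379/2394 = 7561/2394
3 + 1/(7561/2394) = 3 + 2394/7561 = 25077/7561

25077/7561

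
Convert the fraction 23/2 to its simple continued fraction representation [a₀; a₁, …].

[11; 2]

Repeatedly divide and take the remainder:
23 ÷ 2 → quotient 11, remainder 1
2 ÷ 1 → quotient 2, remainder 0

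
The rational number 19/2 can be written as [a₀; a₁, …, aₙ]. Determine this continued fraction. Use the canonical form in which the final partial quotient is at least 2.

Run the Euclidean algorithm, recording each quotient:
19 = 9·2 + 1, so a_0 = 9
2 = 2·1 + 0, so a_1 = 2

[9; 2]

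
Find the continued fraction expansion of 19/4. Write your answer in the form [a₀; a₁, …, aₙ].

⌊19/4⌋ = 4, remainder 3
⌊4/3⌋ = 1, remainder 1
⌊3/1⌋ = 3, remainder 0

[4; 1, 3]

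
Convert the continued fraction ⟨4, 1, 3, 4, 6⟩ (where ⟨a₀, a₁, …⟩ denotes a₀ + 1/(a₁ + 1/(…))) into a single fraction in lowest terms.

505/106

a_0 = 4: 4/1
a_1 = 1: 5/1
a_2 = 3: 19/4
a_3 = 4: 81/17
a_4 = 6: 505/106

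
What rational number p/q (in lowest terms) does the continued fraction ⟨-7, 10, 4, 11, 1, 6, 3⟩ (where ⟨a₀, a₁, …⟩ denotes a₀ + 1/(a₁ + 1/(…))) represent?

a_0 = -7: -7/1
a_1 = 10: -69/10
a_2 = 4: -283/41
a_3 = 11: -3182/461
a_4 = 1: -3465/502
a_5 = 6: -23972/3473
a_6 = 3: -75381/10921

-75381/10921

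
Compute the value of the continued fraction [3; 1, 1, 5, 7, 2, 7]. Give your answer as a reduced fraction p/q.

4473/1262

a_0 = 3: 3/1
a_1 = 1: 4/1
a_2 = 1: 7/2
a_3 = 5: 39/11
a_4 = 7: 280/79
a_5 = 2: 599/169
a_6 = 7: 4473/1262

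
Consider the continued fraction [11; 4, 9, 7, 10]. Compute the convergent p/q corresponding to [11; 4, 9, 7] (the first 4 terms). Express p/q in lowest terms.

Build up convergents one term at a time:
a_0 = 11: 11/1
a_1 = 4: 45/4
a_2 = 9: 416/37
a_3 = 7: 2957/263

2957/263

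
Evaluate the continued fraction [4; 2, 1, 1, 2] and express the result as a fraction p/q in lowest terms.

a_0 = 4: 4/1
a_1 = 2: 9/2
a_2 = 1: 13/3
a_3 = 1: 22/5
a_4 = 2: 57/13

57/13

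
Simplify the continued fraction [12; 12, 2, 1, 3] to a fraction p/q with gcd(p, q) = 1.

1643/136

Starting at the tail and folding back:
Start with 3.
1 + 1/(3/1) = 1 + 1/3 = 4/3
2 + 1/(4/3) = 2 + 3/4 = 11/4
12 + 1/(11/4) = 12 + 4/11 = 136/11
12 + 1/(136/11) = 12 + 11/136 = 1643/136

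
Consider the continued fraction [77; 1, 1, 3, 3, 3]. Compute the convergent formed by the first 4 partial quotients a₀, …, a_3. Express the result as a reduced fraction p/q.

Collapse the nested fraction from the inside out:
Start with 3.
1 + 1/(3/1) = 1 + 1/3 = 4/3
1 + 1/(4/3) = 1 + 3/4 = 7/4
77 + 1/(7/4) = 77 + 4/7 = 543/7

543/7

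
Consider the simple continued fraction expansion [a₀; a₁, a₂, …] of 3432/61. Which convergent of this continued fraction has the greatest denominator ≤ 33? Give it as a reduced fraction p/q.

a_0 = 56: 56/1  (≤ bound)
a_1 = 3: 169/3  (≤ bound)
a_2 = 1: 225/4  (≤ bound)
a_3 = 4: 1069/19  (≤ bound)
a_4 = 3: 3432/61  (> 33, stop)

1069/19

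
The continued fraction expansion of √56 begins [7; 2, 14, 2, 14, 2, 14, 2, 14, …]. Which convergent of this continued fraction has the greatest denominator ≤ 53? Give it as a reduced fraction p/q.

a_0 = 7: 7/1  (≤ bound)
a_1 = 2: 15/2  (≤ bound)
a_2 = 14: 217/29  (≤ bound)
a_3 = 2: 449/60  (> 53, stop)

217/29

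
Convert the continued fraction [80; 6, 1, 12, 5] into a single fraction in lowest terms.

36626/457

a_0 = 80: 80/1
a_1 = 6: 481/6
a_2 = 1: 561/7
a_3 = 12: 7213/90
a_4 = 5: 36626/457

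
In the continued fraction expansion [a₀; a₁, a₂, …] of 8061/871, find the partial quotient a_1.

3

8061 = 9·871 + 222, so a_0 = 9
871 = 3·222 + 205, so a_1 = 3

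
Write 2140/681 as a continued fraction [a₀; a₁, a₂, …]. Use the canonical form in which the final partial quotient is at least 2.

[3; 7, 48, 2]

Repeatedly divide and take the remainder:
2140 ÷ 681 → quotient 3, remainder 97
681 ÷ 97 → quotient 7, remainder 2
97 ÷ 2 → quotient 48, remainder 1
2 ÷ 1 → quotient 2, remainder 0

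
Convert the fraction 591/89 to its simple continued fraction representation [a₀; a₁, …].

[6; 1, 1, 1, 3, 1, 1, 3]

591 = 6·89 + 57, so a_0 = 6
89 = 1·57 + 32, so a_1 = 1
57 = 1·32 + 25, so a_2 = 1
32 = 1·25 + 7, so a_3 = 1
25 = 3·7 + 4, so a_4 = 3
7 = 1·4 + 3, so a_5 = 1
4 = 1·3 + 1, so a_6 = 1
3 = 3·1 + 0, so a_7 = 3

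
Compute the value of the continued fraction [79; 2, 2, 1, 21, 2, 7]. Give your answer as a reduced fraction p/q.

184987/2329

Compute successive convergents:
a_0 = 79: 79/1
a_1 = 2: 159/2
a_2 = 2: 397/5
a_3 = 1: 556/7
a_4 = 21: 12073/152
a_5 = 2: 24702/311
a_6 = 7: 184987/2329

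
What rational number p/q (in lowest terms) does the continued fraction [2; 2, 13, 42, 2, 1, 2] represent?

22753/9169

Start with 2.
1 + 1/(2/1) = 1 + 1/2 = 3/2
2 + 1/(3/2) = 2 + 2/3 = 8/3
42 + 1/(8/3) = 42 + 3/8 = 339/8
13 + 1/(339/8) = 13 + 8/339 = 4415/339
2 + 1/(4415/339) = 2 + 339/4415 = 9169/4415
2 + 1/(9169/4415) = 2 + 4415/9169 = 22753/9169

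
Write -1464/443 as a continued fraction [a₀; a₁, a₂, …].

[-4; 1, 2, 3, 1, 1, 4, 4]

Repeatedly divide and take the remainder:
-1464 ÷ 443 → quotient -4, remainder 308
443 ÷ 308 → quotient 1, remainder 135
308 ÷ 135 → quotient 2, remainder 38
135 ÷ 38 → quotient 3, remainder 21
38 ÷ 21 → quotient 1, remainder 17
21 ÷ 17 → quotient 1, remainder 4
17 ÷ 4 → quotient 4, remainder 1
4 ÷ 1 → quotient 4, remainder 0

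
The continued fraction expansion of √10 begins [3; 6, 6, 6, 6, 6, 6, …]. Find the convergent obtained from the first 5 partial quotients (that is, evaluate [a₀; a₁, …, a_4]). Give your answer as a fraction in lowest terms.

4443/1405

Start with 6.
6 + 1/(6/1) = 6 + 1/6 = 37/6
6 + 1/(37/6) = 6 + 6/37 = 228/37
6 + 1/(228/37) = 6 + 37/228 = 1405/228
3 + 1/(1405/228) = 3 + 228/1405 = 4443/1405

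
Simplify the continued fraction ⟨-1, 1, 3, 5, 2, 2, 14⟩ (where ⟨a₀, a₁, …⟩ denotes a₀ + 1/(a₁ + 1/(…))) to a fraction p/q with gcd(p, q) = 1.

Start with 14.
2 + 1/(14/1) = 2 + 1/14 = 29/14
2 + 1/(29/14) = 2 + 14/29 = 72/29
5 + 1/(72/29) = 5 + 29/72 = 389/72
3 + 1/(389/72) = 3 + 72/389 = 1239/389
1 + 1/(1239/389) = 1 + 389/1239 = 1628/1239
-1 + 1/(1628/1239) = -1 + 1239/1628 = -389/1628

-389/1628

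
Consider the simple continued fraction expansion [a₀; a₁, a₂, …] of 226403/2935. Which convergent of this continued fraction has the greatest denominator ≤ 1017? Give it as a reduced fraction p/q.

List convergents until the denominator exceeds the bound:
a_0 = 77: 77/1  (≤ bound)
a_1 = 7: 540/7  (≤ bound)
a_2 = 5: 2777/36  (≤ bound)
a_3 = 6: 17202/223  (≤ bound)
a_4 = 13: 226403/2935  (> 1017, stop)

17202/223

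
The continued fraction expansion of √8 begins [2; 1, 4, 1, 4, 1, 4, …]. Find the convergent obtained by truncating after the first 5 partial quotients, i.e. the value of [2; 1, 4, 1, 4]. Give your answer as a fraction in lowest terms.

Work from the innermost term outward:
Start with 4.
1 + 1/(4/1) = 1 + 1/4 = 5/4
4 + 1/(5/4) = 4 + 4/5 = 24/5
1 + 1/(24/5) = 1 + 5/24 = 29/24
2 + 1/(29/24) = 2 + 24/29 = 82/29

82/29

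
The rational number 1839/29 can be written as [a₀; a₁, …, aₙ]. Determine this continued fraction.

[63; 2, 2, 2, 2]

Repeatedly divide and take the remainder:
1839 ÷ 29 → quotient 63, remainder 12
29 ÷ 12 → quotient 2, remainder 5
12 ÷ 5 → quotient 2, remainder 2
5 ÷ 2 → quotient 2, remainder 1
2 ÷ 1 → quotient 2, remainder 0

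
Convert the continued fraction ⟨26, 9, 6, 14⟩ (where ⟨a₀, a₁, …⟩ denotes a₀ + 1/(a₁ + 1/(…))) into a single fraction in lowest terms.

20339/779

Compute successive convergents:
a_0 = 26: 26/1
a_1 = 9: 235/9
a_2 = 6: 1436/55
a_3 = 14: 20339/779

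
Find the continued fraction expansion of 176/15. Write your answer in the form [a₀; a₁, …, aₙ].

⌊176/15⌋ = 11, remainder 11
⌊15/11⌋ = 1, remainder 4
⌊11/4⌋ = 2, remainder 3
⌊4/3⌋ = 1, remainder 1
⌊3/1⌋ = 3, remainder 0

[11; 1, 2, 1, 3]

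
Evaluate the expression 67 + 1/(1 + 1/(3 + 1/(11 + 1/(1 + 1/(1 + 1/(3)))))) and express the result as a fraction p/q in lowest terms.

22427/331

Start with 3.
1 + 1/(3/1) = 1 + 1/3 = 4/3
1 + 1/(4/3) = 1 + 3/4 = 7/4
11 + 1/(7/4) = 11 + 4/7 = 81/7
3 + 1/(81/7) = 3 + 7/81 = 250/81
1 + 1/(250/81) = 1 + 81/250 = 331/250
67 + 1/(331/250) = 67 + 250/331 = 22427/331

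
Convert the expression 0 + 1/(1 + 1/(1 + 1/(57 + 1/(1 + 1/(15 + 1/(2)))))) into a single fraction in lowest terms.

1945/3857

Compute successive convergents:
a_0 = 0: 0/1
a_1 = 1: 1/1
a_2 = 1: 1/2
a_3 = 57: 58/115
a_4 = 1: 59/117
a_5 = 15: 943/1870
a_6 = 2: 1945/3857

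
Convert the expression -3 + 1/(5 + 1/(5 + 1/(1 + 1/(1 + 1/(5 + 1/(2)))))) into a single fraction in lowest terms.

Collapse the nested fraction from the inside out:
Start with 2.
5 + 1/(2/1) = 5 + 1/2 = 11/2
1 + 1/(11/2) = 1 + 2/11 = 13/11
1 + 1/(13/11) = 1 + 11/13 = 24/13
5 + 1/(24/13) = 5 + 13/24 = 133/24
5 + 1/(133/24) = 5 + 24/133 = 689/133
-3 + 1/(689/133) = -3 + 133/689 = -1934/689

-1934/689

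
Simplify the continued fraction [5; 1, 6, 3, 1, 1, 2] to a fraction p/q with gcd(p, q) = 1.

Collapse the nested fraction from the inside out:
Start with 2.
1 + 1/(2/1) = 1 + 1/2 = 3/2
1 + 1/(3/2) = 1 + 2/3 = 5/3
3 + 1/(5/3) = 3 + 3/5 = 18/5
6 + 1/(18/5) = 6 + 5/18 = 113/18
1 + 1/(113/18) = 1 + 18/113 = 131/113
5 + 1/(131/113) = 5 + 113/131 = 768/131

768/131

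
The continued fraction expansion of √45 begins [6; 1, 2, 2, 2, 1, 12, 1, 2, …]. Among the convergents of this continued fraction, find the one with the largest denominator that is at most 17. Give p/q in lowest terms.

a_0 = 6: 6/1  (≤ bound)
a_1 = 1: 7/1  (≤ bound)
a_2 = 2: 20/3  (≤ bound)
a_3 = 2: 47/7  (≤ bound)
a_4 = 2: 114/17  (≤ bound)
a_5 = 1: 161/24  (> 17, stop)

114/17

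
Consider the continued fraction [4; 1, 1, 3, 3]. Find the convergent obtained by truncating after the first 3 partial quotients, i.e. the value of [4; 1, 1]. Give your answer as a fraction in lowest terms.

Start with 1.
1 + 1/(1/1) = 1 + 1/1 = 2/1
4 + 1/(2/1) = 4 + 1/2 = 9/2

9/2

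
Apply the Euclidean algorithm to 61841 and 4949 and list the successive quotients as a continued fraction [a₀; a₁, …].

[12; 2, 57, 21, 2]

61841 = 12·4949 + 2453, so a_0 = 12
4949 = 2·2453 + 43, so a_1 = 2
2453 = 57·43 + 2, so a_2 = 57
43 = 21·2 + 1, so a_3 = 21
2 = 2·1 + 0, so a_4 = 2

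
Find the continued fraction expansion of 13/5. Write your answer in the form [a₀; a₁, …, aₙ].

Run the Euclidean algorithm, recording each quotient:
⌊13/5⌋ = 2, remainder 3
⌊5/3⌋ = 1, remainder 2
⌊3/2⌋ = 1, remainder 1
⌊2/1⌋ = 2, remainder 0

[2; 1, 1, 2]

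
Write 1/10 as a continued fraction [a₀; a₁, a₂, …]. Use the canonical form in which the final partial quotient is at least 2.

[0; 10]

1 ÷ 10 → quotient 0, remainder 1
10 ÷ 1 → quotient 10, remainder 0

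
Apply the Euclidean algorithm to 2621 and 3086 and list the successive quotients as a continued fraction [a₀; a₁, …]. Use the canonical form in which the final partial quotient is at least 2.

Apply division with remainder until the remainder is 0:
⌊2621/3086⌋ = 0, remainder 2621
⌊3086/2621⌋ = 1, remainder 465
⌊2621/465⌋ = 5, remainder 296
⌊465/296⌋ = 1, remainder 169
⌊296/169⌋ = 1, remainder 127
⌊169/127⌋ = 1, remainder 42
⌊127/42⌋ = 3, remainder 1
⌊42/1⌋ = 42, remainder 0

[0; 1, 5, 1, 1, 1, 3, 42]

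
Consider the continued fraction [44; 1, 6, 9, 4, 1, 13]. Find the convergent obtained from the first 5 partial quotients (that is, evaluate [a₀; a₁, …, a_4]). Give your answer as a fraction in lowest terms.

Use the convergent recurrence hₖ = aₖ·hₖ₋₁ + hₖ₋₂ (and likewise for the denominators kₖ):
a_0 = 44: 44/1
a_1 = 1: 45/1
a_2 = 6: 314/7
a_3 = 9: 2871/64
a_4 = 4: 11798/263

11798/263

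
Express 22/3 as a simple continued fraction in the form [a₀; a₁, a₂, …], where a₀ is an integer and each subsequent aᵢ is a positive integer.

Repeatedly divide and take the remainder:
22 ÷ 3 → quotient 7, remainder 1
3 ÷ 1 → quotient 3, remainder 0

[7; 3]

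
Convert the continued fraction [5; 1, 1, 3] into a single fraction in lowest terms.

39/7

Work from the innermost term outward:
Start with 3.
1 + 1/(3/1) = 1 + 1/3 = 4/3
1 + 1/(4/3) = 1 + 3/4 = 7/4
5 + 1/(7/4) = 5 + 4/7 = 39/7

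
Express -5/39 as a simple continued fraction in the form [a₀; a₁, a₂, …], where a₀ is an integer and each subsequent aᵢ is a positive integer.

⌊-5/39⌋ = -1, remainder 34
⌊39/34⌋ = 1, remainder 5
⌊34/5⌋ = 6, remainder 4
⌊5/4⌋ = 1, remainder 1
⌊4/1⌋ = 4, remainder 0

[-1; 1, 6, 1, 4]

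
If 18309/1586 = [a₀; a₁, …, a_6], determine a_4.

18309 = 11·1586 + 863, so a_0 = 11
1586 = 1·863 + 723, so a_1 = 1
863 = 1·723 + 140, so a_2 = 1
723 = 5·140 + 23, so a_3 = 5
140 = 6·23 + 2, so a_4 = 6

6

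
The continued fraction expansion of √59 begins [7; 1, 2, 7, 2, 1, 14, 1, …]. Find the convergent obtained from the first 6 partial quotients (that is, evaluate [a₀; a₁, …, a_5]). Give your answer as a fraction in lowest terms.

Work from the innermost term outward:
Start with 1.
2 + 1/(1/1) = 2 + 1/1 = 3/1
7 + 1/(3/1) = 7 + 1/3 = 22/3
2 + 1/(22/3) = 2 + 3/22 = 47/22
1 + 1/(47/22) = 1 + 22/47 = 69/47
7 + 1/(69/47) = 7 + 47/69 = 530/69

530/69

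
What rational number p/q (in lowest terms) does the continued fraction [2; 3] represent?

Start with 3.
2 + 1/(3/1) = 2 + 1/3 = 7/3

7/3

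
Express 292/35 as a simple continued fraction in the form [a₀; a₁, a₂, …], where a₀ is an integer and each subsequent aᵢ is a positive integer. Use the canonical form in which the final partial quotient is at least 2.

292 ÷ 35 → quotient 8, remainder 12
35 ÷ 12 → quotient 2, remainder 11
12 ÷ 11 → quotient 1, remainder 1
11 ÷ 1 → quotient 11, remainder 0

[8; 2, 1, 11]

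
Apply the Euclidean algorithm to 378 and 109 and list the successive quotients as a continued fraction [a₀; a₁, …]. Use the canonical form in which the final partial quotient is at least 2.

⌊378/109⌋ = 3, remainder 51
⌊109/51⌋ = 2, remainder 7
⌊51/7⌋ = 7, remainder 2
⌊7/2⌋ = 3, remainder 1
⌊2/1⌋ = 2, remainder 0

[3; 2, 7, 3, 2]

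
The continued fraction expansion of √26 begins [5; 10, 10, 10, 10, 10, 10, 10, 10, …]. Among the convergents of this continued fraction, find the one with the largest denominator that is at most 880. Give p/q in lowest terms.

List convergents until the denominator exceeds the bound:
a_0 = 5: 5/1  (≤ bound)
a_1 = 10: 51/10  (≤ bound)
a_2 = 10: 515/101  (≤ bound)
a_3 = 10: 5201/1020  (> 880, stop)

515/101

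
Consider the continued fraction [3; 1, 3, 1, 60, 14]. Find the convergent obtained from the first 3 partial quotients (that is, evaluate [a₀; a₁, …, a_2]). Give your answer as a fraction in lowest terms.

a_0 = 3: 3/1
a_1 = 1: 4/1
a_2 = 3: 15/4

15/4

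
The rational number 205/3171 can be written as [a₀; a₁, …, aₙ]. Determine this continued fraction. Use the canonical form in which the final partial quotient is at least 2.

⌊205/3171⌋ = 0, remainder 205
⌊3171/205⌋ = 15, remainder 96
⌊205/96⌋ = 2, remainder 13
⌊96/13⌋ = 7, remainder 5
⌊13/5⌋ = 2, remainder 3
⌊5/3⌋ = 1, remainder 2
⌊3/2⌋ = 1, remainder 1
⌊2/1⌋ = 2, remainder 0

[0; 15, 2, 7, 2, 1, 1, 2]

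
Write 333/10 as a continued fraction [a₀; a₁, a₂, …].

333 ÷ 10 → quotient 33, remainder 3
10 ÷ 3 → quotient 3, remainder 1
3 ÷ 1 → quotient 3, remainder 0

[33; 3, 3]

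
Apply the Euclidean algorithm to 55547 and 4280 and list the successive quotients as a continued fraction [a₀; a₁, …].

[12; 1, 45, 46, 2]

Repeatedly divide and take the remainder:
⌊55547/4280⌋ = 12, remainder 4187
⌊4280/4187⌋ = 1, remainder 93
⌊4187/93⌋ = 45, remainder 2
⌊93/2⌋ = 46, remainder 1
⌊2/1⌋ = 2, remainder 0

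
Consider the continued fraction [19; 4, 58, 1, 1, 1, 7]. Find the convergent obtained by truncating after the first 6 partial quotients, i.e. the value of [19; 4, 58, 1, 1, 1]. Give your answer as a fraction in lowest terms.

a_0 = 19: 19/1
a_1 = 4: 77/4
a_2 = 58: 4485/233
a_3 = 1: 4562/237
a_4 = 1: 9047/470
a_5 = 1: 13609/707

13609/707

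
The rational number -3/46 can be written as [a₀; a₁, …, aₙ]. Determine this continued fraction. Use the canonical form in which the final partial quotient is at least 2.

-3 = -1·46 + 43, so a_0 = -1
46 = 1·43 + 3, so a_1 = 1
43 = 14·3 + 1, so a_2 = 14
3 = 3·1 + 0, so a_3 = 3

[-1; 1, 14, 3]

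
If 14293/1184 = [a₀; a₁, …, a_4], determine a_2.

1

⌊14293/1184⌋ = 12, remainder 85
⌊1184/85⌋ = 13, remainder 79
⌊85/79⌋ = 1, remainder 6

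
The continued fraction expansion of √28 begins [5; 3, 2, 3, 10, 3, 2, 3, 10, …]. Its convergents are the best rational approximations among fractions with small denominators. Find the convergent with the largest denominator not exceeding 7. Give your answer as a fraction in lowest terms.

List convergents until the denominator exceeds the bound:
a_0 = 5: 5/1  (≤ bound)
a_1 = 3: 16/3  (≤ bound)
a_2 = 2: 37/7  (≤ bound)
a_3 = 3: 127/24  (> 7, stop)

37/7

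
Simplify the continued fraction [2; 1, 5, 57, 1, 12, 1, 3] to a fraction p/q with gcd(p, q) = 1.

a_0 = 2: 2/1
a_1 = 1: 3/1
a_2 = 5: 17/6
a_3 = 57: 972/343
a_4 = 1: 989/349
a_5 = 12: 12840/4531
a_6 = 1: 13829/4880
a_7 = 3: 54327/19171

54327/19171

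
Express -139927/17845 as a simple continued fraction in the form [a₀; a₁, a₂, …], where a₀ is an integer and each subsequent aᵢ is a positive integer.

[-8; 6, 3, 2, 1, 9, 14, 2]

-139927 ÷ 17845 → quotient -8, remainder 2833
17845 ÷ 2833 → quotient 6, remainder 847
2833 ÷ 847 → quotient 3, remainder 292
847 ÷ 292 → quotient 2, remainder 263
292 ÷ 263 → quotient 1, remainder 29
263 ÷ 29 → quotient 9, remainder 2
29 ÷ 2 → quotient 14, remainder 1
2 ÷ 1 → quotient 2, remainder 0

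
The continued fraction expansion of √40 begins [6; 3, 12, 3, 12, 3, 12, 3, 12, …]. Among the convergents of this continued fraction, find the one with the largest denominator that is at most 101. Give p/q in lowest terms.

a_0 = 6: 6/1  (≤ bound)
a_1 = 3: 19/3  (≤ bound)
a_2 = 12: 234/37  (≤ bound)
a_3 = 3: 721/114  (> 101, stop)

234/37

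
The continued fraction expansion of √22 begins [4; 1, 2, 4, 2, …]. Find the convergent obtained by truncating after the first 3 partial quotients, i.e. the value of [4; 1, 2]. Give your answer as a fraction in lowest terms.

Start with 2.
1 + 1/(2/1) = 1 + 1/2 = 3/2
4 + 1/(3/2) = 4 + 2/3 = 14/3

14/3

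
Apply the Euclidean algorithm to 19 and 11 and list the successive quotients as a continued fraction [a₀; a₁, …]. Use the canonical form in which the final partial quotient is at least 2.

Repeatedly divide and take the remainder:
19 = 1·11 + 8, so a_0 = 1
11 = 1·8 + 3, so a_1 = 1
8 = 2·3 + 2, so a_2 = 2
3 = 1·2 + 1, so a_3 = 1
2 = 2·1 + 0, so a_4 = 2

[1; 1, 2, 1, 2]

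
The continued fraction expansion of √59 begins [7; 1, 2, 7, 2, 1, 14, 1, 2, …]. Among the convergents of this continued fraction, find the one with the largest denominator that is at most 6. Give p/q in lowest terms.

23/3

a_0 = 7: 7/1  (≤ bound)
a_1 = 1: 8/1  (≤ bound)
a_2 = 2: 23/3  (≤ bound)
a_3 = 7: 169/22  (> 6, stop)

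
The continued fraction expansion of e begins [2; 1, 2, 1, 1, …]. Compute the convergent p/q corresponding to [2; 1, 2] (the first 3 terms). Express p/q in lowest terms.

8/3

Start with 2.
1 + 1/(2/1) = 1 + 1/2 = 3/2
2 + 1/(3/2) = 2 + 2/3 = 8/3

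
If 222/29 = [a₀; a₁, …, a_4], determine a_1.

222 ÷ 29 → quotient 7, remainder 19
29 ÷ 19 → quotient 1, remainder 10

1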